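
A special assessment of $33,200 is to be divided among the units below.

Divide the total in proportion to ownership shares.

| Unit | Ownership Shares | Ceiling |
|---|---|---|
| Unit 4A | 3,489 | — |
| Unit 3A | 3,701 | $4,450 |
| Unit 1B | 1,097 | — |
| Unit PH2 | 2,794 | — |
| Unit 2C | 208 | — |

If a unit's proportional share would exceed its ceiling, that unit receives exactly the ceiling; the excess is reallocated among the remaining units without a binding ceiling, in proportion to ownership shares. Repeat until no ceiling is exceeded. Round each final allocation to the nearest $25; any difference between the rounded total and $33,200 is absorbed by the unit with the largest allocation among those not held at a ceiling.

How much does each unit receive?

Unit 4A: $13,225 | Unit 3A: $4,450 | Unit 1B: $4,150 | Unit PH2: $10,575 | Unit 2C: $800

Total ownership shares = 11,289.
Proportional shares (ignoring caps): Unit 4A 10,260.86; Unit 3A 10,884.33; Unit 1B 3,226.18; Unit PH2 8,216.92; Unit 2C 611.71.
Capped: Unit 3A ($4,450); residual $28,750 reallocated over remaining ownership shares 7,588.
Remaining shares: Unit 4A 13,219.39 → $13,225; Unit 1B 4,156.40 → $4,150; Unit PH2 10,586.12 → $10,575; Unit 2C 788.09 → $800.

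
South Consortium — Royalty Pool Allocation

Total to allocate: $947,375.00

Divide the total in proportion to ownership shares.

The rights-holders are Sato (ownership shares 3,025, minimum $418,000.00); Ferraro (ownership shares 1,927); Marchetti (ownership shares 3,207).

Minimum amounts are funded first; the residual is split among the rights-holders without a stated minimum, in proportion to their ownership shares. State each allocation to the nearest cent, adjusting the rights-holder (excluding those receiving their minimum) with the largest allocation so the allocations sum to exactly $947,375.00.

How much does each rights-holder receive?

Sato: $418,000.00; Ferraro: $198,696.07; Marchetti: $330,678.93

Minimums first: Sato $418,000.00. Balance $529,375.00.
Balance split over remaining ownership shares 5,134: Ferraro 198,696.0703 → $198,696.07; Marchetti 330,678.9297 → $330,678.93.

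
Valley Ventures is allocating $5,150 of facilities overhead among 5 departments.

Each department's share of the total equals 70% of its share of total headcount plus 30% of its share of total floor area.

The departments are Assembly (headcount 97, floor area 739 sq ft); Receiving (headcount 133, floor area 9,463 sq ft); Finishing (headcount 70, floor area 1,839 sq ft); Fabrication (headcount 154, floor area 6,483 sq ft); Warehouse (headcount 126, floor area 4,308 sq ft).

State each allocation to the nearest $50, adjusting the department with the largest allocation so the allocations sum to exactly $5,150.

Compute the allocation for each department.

Assembly: $650 | Receiving: $1,500 | Finishing: $550 | Fabrication: $1,400 | Warehouse: $1,050

Totals — headcount 580, floor area 22,832.
Composite weights (70% headcount + 30% floor area): Assembly 0.1268; Receiving 0.2849; Finishing 0.1086; Fabrication 0.2710; Warehouse 0.2087.
Unrounded shares: Assembly 652.91; Receiving 1,467.01; Finishing 559.53; Fabrication 1,395.88; Warehouse 1,074.67.
At nearest $50: Assembly $650; Receiving $1,450; Finishing $550; Fabrication $1,400; Warehouse $1,050. Sum = $5,100.
Difference $5,150 − $5,100 = +$50 applied to largest allocation (Receiving): Receiving becomes $1,500.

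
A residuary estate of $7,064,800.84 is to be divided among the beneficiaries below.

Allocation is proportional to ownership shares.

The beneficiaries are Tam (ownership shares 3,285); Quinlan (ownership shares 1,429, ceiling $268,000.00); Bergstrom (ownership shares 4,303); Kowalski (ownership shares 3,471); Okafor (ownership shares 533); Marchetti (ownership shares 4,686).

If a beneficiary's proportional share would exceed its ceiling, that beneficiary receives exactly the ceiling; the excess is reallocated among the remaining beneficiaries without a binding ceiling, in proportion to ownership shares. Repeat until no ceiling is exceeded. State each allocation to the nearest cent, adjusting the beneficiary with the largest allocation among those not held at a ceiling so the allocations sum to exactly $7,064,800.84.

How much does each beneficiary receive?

Ownership shares total: 17,707.
Proportional shares (ignoring caps): Tam 1,310,660.7985; Quinlan 570,147.4219; Bergstrom 1,716,826.0018; Kowalski 1,384,871.7296; Okafor 212,658.2057; Marchetti 1,869,636.6825.
Capped: Quinlan ($268,000.00); remaining pool $6,796,800.84 reallocated over remaining ownership shares 16,278.
Remaining shares: Tam 1,371,635.9970 → $1,371,636.00; Bergstrom 1,796,697.0153 → $1,796,697.02; Kowalski 1,449,299.4051 → $1,449,299.41; Okafor 222,551.5940 → $222,551.59; Marchetti 1,956,616.8286 → $1,956,616.83.
Rounding difference −$0.01 applied to Marchetti → $1,956,616.82.

Tam: $1,371,636.00 | Quinlan: $268,000.00 | Bergstrom: $1,796,697.02 | Kowalski: $1,449,299.41 | Okafor: $222,551.59 | Marchetti: $1,956,616.82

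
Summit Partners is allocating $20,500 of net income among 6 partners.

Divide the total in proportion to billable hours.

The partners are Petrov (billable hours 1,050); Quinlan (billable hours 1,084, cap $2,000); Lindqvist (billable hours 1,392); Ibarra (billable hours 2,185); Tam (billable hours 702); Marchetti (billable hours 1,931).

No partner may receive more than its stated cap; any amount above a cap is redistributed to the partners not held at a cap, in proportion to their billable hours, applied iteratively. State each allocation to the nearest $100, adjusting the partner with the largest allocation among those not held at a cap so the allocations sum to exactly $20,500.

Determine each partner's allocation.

Petrov: $2,700; Quinlan: $2,000; Lindqvist: $3,500; Ibarra: $5,600; Tam: $1,800; Marchetti: $4,900

Billable hours total: 8,344.
Pro-rata shares before constraints: Petrov 2,579.70; Quinlan 2,663.23; Lindqvist 3,419.94; Ibarra 5,368.23; Tam 1,724.71; Marchetti 4,744.19.
Capped: Quinlan ($2,000); balance $18,500 reallocated over remaining billable hours 7,260.
Redistributed shares: Petrov 2,675.62 → $2,700; Lindqvist 3,547.11 → $3,500; Ibarra 5,567.84 → $5,600; Tam 1,788.84 → $1,800; Marchetti 4,920.59 → $4,900.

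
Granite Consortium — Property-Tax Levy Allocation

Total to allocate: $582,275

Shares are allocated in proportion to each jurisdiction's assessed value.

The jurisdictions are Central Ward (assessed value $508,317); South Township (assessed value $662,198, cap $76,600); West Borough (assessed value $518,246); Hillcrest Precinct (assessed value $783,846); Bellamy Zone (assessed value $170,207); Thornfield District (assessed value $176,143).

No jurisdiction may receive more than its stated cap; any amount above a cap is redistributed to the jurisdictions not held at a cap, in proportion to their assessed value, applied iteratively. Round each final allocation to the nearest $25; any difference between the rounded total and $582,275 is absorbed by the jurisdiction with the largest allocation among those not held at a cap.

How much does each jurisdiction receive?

Central Ward: $119,175 · South Township: $76,600 · West Borough: $121,500 · Hillcrest Precinct: $183,800 · Bellamy Zone: $39,900 · Thornfield District: $41,300

Assessed value total: 2,818,957.
Pro-rata shares before constraints: Central Ward 104,996.38; South Township 136,781.56; West Borough 107,047.28; Hillcrest Precinct 161,908.79; Bellamy Zone 35,157.43; Thornfield District 36,383.55.
Capped: South Township ($76,600); remaining pool $505,675 reallocated over remaining assessed value 2,156,759.
Remaining shares: Central Ward 119,180.31 → $119,175; West Borough 121,508.27 → $121,500; Hillcrest Precinct 183,781.00 → $183,775; Bellamy Zone 39,906.83 → $39,900; Thornfield District 41,298.59 → $41,300.
Rounding difference +$25 applied to Hillcrest Precinct → $183,800.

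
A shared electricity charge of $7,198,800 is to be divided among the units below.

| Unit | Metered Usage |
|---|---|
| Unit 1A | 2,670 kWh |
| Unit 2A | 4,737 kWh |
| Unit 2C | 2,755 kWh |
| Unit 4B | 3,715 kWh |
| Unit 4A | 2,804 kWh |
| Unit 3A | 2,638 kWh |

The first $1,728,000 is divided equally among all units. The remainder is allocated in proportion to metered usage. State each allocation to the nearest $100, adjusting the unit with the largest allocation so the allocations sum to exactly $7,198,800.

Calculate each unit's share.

Unit 1A: $1,044,100; Unit 2A: $1,629,500; Unit 2C: $1,068,200; Unit 4B: $1,340,000; Unit 4A: $1,082,000; Unit 3A: $1,035,000

First tranche $1,728,000 split equally: $288,000 each.
Remainder $5,470,800 by metered usage (total 19,319): Unit 1A 756,096.90 → $756,100; Unit 2A 1,341,434.84 → $1,341,400; Unit 2C 780,167.40 → $780,200; Unit 4B 1,052,022.46 → $1,052,000; Unit 4A 794,043.34 → $794,000; Unit 3A 747,035.06 → $747,000.
Rounding difference +$100 on remainder applied to Unit 2A.
Totals: Unit 1A $288,000 + $756,100 = $1,044,100; Unit 2A $288,000 + $1,341,500 = $1,629,500; Unit 2C $288,000 + $780,200 = $1,068,200; Unit 4B $288,000 + $1,052,000 = $1,340,000; Unit 4A $288,000 + $794,000 = $1,082,000; Unit 3A $288,000 + $747,000 = $1,035,000.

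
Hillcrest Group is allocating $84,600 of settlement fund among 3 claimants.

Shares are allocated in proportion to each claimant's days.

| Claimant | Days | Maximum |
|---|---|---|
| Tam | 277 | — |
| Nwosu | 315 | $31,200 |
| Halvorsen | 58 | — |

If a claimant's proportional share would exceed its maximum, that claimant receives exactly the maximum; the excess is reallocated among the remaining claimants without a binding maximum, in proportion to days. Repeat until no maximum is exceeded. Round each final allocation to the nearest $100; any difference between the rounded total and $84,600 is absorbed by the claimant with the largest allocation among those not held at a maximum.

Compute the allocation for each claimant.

Sum of days: 650.
Unconstrained shares: Tam 36,052.62; Nwosu 40,998.46; Halvorsen 7,548.92.
Cap binds for Nwosu ($31,200); remaining pool $53,400 reallocated over remaining days 335.
Shares after redistribution: Tam 44,154.63 → $44,200; Halvorsen 9,245.37 → $9,200.

Tam: $44,200; Nwosu: $31,200; Halvorsen: $9,200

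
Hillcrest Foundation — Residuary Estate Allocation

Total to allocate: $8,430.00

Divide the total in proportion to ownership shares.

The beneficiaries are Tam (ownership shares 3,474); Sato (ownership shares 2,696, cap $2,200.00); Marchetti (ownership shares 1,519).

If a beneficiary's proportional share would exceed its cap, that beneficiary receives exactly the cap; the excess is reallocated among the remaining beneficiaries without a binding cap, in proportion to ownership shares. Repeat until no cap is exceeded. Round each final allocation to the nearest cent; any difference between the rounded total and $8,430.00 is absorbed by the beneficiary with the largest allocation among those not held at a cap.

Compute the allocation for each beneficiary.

Tam: $4,334.67; Sato: $2,200.00; Marchetti: $1,895.33

Combined ownership shares = 7,689.
Proportional shares (ignoring caps): Tam 3,808.7944; Sato 2,955.8174; Marchetti 1,665.3882.
Held at cap: Sato ($2,200.00); remaining pool $6,230.00 reallocated over remaining ownership shares 4,993.
Shares after redistribution: Tam 4,334.6725 → $4,334.67; Marchetti 1,895.3275 → $1,895.33.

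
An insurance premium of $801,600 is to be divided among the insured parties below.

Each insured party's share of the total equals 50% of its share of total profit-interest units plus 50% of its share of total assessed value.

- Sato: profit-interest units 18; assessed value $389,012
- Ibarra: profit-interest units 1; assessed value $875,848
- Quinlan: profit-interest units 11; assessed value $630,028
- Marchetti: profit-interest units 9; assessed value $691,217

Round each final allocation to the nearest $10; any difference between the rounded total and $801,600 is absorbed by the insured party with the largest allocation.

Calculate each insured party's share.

Totals — profit-interest units 39, assessed value 2,586,105.
Composite weights (50% profit-interest units + 50% assessed value): Sato 0.3060; Ibarra 0.1822; Quinlan 0.2628; Marchetti 0.2490.
Raw shares: Sato 245,274.51; Ibarra 146,017.69; Quinlan 210,689.22; Marchetti 199,618.57.
After rounding ($10): Sato $245,270; Ibarra $146,020; Quinlan $210,690; Marchetti $199,620. Sum = $801,600.
No rounding difference to absorb.

Sato: $245,270 · Ibarra: $146,020 · Quinlan: $210,690 · Marchetti: $199,620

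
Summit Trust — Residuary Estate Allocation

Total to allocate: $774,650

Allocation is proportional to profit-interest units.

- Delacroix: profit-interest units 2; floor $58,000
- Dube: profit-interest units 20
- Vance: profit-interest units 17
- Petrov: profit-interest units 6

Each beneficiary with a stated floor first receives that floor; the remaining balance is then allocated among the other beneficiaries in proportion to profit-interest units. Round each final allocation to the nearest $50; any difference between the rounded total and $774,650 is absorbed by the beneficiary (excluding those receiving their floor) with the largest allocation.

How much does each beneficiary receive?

Guaranteed amounts: Delacroix $58,000. Residual $716,650.
Residual split over remaining profit-interest units 43: Dube 333,325.58 → $333,350; Vance 283,326.74 → $283,350; Petrov 99,997.67 → $100,000.
Rounding difference −$50 applied to Dube → $333,300.

Delacroix: $58,000; Dube: $333,300; Vance: $283,350; Petrov: $100,000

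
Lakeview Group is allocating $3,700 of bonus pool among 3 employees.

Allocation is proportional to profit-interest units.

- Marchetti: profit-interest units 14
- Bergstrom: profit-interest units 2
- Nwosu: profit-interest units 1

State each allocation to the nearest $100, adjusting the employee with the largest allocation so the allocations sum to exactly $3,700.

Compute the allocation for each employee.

Marchetti: $3,100 · Bergstrom: $400 · Nwosu: $200

Total profit-interest units = 17.
Pro-rata amounts: Marchetti 14/17 × $3,700 = 3,047.06; Bergstrom 2/17 × $3,700 = 435.29; Nwosu 1/17 × $3,700 = 217.65.
At nearest $100: Marchetti $3,000; Bergstrom $400; Nwosu $200. Sum = $3,600.
Difference $3,700 − $3,600 = +$100 applied to largest allocation (Marchetti): Marchetti becomes $3,100.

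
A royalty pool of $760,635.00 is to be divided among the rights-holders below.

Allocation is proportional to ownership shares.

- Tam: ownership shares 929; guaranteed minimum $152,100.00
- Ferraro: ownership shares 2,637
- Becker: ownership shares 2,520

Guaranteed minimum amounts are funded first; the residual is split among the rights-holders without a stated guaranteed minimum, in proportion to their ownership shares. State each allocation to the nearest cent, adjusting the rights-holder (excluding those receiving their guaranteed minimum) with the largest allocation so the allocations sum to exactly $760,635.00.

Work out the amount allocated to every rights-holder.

Fund the minimums — Tam $152,100.00. Balance $608,535.00.
Balance split over remaining ownership shares 5,157: Ferraro 311,170.6021 → $311,170.60; Becker 297,364.3979 → $297,364.40.

Tam: $152,100.00 · Ferraro: $311,170.60 · Becker: $297,364.40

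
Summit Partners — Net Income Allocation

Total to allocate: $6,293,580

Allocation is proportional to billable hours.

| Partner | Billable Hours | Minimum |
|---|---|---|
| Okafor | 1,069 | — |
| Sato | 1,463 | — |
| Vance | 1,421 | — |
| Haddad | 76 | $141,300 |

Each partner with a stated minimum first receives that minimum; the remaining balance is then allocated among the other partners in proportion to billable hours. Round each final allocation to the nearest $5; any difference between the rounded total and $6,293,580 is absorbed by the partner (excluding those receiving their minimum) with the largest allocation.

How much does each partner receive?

Fund the minimums — Haddad $141,300. Balance $6,152,280.
Balance split over remaining billable hours 3,953: Okafor 1,663,745.84 → $1,663,745; Sato 2,276,950.58 → $2,276,950; Vance 2,211,583.58 → $2,211,585.

Okafor: $1,663,745 | Sato: $2,276,950 | Vance: $2,211,585 | Haddad: $141,300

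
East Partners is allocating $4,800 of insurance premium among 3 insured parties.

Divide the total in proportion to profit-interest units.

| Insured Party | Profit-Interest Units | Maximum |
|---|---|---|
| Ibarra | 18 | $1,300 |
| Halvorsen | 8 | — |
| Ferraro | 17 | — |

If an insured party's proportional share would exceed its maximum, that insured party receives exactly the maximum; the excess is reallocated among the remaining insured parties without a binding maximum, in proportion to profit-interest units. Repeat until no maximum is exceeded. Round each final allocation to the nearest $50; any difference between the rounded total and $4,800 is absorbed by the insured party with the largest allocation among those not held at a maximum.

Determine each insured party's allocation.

Ibarra: $1,300 | Halvorsen: $1,100 | Ferraro: $2,400

Sum of profit-interest units: 43.
Pro-rata shares before constraints: Ibarra 2,009.30; Halvorsen 893.02; Ferraro 1,897.67.
Cap binds for Ibarra ($1,300); remaining pool $3,500 reallocated over remaining profit-interest units 25.
Redistributed shares: Halvorsen 1,120.00 → $1,100; Ferraro 2,380.00 → $2,400.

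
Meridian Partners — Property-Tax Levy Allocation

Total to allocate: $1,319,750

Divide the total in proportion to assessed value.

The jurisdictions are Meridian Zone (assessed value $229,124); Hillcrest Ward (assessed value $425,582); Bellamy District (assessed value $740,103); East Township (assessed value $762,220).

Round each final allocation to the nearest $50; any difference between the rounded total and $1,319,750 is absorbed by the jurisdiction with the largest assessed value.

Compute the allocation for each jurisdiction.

Combined assessed value = 229,124 + 425,582 + 740,103 + 762,220 = 2,157,029.
Raw shares: Meridian Zone 140,186.52; Hillcrest Ward 260,386.78; Bellamy District 452,822.35; East Township 466,354.34.
After rounding ($50): Meridian Zone $140,200; Hillcrest Ward $260,400; Bellamy District $452,800; East Township $466,350. Sum = $1,319,750.
Sum already equals the total — no adjustment.

Meridian Zone: $140,200; Hillcrest Ward: $260,400; Bellamy District: $452,800; East Township: $466,350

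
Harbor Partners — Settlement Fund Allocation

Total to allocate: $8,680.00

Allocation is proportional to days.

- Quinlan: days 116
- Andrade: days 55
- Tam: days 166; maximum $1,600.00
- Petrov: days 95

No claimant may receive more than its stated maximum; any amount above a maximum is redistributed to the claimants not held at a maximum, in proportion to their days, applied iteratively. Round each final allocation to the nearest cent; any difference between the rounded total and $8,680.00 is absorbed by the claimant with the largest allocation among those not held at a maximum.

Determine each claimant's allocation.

Quinlan: $3,087.52 | Andrade: $1,463.91 | Tam: $1,600.00 | Petrov: $2,528.57

Sum of days: 432.
Unconstrained shares: Quinlan 2,330.7407; Andrade 1,105.0926; Tam 3,335.3704; Petrov 1,908.7963.
Held at cap: Tam ($1,600.00); residual $7,080.00 reallocated over remaining days 266.
Shares after redistribution: Quinlan 3,087.5188 → $3,087.52; Andrade 1,463.9098 → $1,463.91; Petrov 2,528.5714 → $2,528.57.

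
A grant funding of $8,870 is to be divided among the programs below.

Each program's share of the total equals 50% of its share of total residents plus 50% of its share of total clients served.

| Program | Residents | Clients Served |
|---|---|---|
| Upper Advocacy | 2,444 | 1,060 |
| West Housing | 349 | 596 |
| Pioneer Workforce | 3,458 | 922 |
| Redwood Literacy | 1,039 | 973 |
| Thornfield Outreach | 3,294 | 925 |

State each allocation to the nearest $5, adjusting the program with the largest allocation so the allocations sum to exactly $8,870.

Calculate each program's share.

Upper Advocacy: $2,075 · West Housing: $735 · Pioneer Workforce: $2,365 · Redwood Literacy: $1,400 · Thornfield Outreach: $2,295

Residents total 10,584; clients served total 4,476.
Blended shares (50% residents + 50% clients served): Upper Advocacy 0.2339; West Housing 0.0831; Pioneer Workforce 0.2664; Redwood Literacy 0.1578; Thornfield Outreach 0.2589.
Pro-rata amounts: Upper Advocacy 2,074.40; West Housing 736.78; Pioneer Workforce 2,362.56; Redwood Literacy 1,399.46; Thornfield Outreach 2,296.81.
After rounding ($5): Upper Advocacy $2,075; West Housing $735; Pioneer Workforce $2,365; Redwood Literacy $1,400; Thornfield Outreach $2,295. Sum = $8,870.
No rounding difference to absorb.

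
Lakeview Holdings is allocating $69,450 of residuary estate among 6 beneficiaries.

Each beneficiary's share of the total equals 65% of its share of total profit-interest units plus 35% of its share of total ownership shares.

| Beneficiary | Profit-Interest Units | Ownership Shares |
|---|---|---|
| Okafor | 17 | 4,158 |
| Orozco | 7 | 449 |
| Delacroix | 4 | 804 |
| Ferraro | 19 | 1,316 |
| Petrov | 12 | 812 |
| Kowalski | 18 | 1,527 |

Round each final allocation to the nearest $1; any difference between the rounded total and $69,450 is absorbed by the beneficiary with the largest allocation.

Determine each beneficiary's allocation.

Profit-interest units total 77; ownership shares total 9,066.
Composite weights (65% profit-interest units + 35% ownership shares): Okafor 0.3040; Orozco 0.0764; Delacroix 0.0648; Ferraro 0.2112; Petrov 0.1326; Kowalski 0.2109.
Pro-rata amounts: Okafor 21,114.84; Orozco 5,307.71; Delacroix 4,500.73; Ferraro 14,667.48; Petrov 9,212.31; Kowalski 14,646.94.
After rounding ($1): Okafor $21,115; Orozco $5,308; Delacroix $4,501; Ferraro $14,667; Petrov $9,212; Kowalski $14,647. Sum = $69,450.
No rounding difference to absorb.

Okafor: $21,115 · Orozco: $5,308 · Delacroix: $4,501 · Ferraro: $14,667 · Petrov: $9,212 · Kowalski: $14,647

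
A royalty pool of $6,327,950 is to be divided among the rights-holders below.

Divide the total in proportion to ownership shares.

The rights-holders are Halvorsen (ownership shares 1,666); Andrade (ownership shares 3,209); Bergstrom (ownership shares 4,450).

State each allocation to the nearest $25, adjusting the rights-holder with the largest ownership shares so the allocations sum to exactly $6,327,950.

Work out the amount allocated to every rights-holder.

Sum of ownership shares: 1,666 + 3,209 + 4,450 = 9,325.
Unrounded shares: Halvorsen 1,130,548.49; Andrade 2,177,629.12; Bergstrom 3,019,772.39.
Rounded to nearest $25: Halvorsen $1,130,550; Andrade $2,177,625; Bergstrom $3,019,775. Sum = $6,327,950.
No rounding difference to absorb.

Halvorsen: $1,130,550 · Andrade: $2,177,625 · Bergstrom: $3,019,775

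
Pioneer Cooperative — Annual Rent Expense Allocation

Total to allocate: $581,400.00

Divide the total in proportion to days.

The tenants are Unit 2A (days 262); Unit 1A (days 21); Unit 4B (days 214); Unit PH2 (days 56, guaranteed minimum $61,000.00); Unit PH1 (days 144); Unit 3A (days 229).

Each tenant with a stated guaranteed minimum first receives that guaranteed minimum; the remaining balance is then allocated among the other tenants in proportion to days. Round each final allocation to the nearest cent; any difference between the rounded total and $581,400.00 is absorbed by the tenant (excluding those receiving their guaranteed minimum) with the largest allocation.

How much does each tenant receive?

Unit 2A: $156,718.16; Unit 1A: $12,561.38; Unit 4B: $128,006.44; Unit PH2: $61,000.00; Unit PH1: $86,135.17; Unit 3A: $136,978.85

Fund the minimums — Unit PH2 $61,000.00. Residual $520,400.00.
Residual split over remaining days 870: Unit 2A 156,718.1609 → $156,718.16; Unit 1A 12,561.3793 → $12,561.38; Unit 4B 128,006.4368 → $128,006.44; Unit PH1 86,135.1724 → $86,135.17; Unit 3A 136,978.8506 → $136,978.85.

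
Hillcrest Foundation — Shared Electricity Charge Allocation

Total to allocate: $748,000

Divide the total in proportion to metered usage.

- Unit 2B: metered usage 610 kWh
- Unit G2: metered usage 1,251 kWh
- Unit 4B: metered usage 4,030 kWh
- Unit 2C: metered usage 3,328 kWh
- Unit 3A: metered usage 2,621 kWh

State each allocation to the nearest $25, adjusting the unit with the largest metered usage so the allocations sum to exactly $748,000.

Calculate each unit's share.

Unit 2B: $38,525 · Unit G2: $79,025 · Unit 4B: $254,625 · Unit 2C: $210,250 · Unit 3A: $165,575

Total metered usage = 11,840.
Raw shares: Unit 2B 610/11,840 × $748,000 = 38,537.16; Unit G2 1,251/11,840 × $748,000 = 79,032.77; Unit 4B 4,030/11,840 × $748,000 = 254,597.97; Unit 2C 3,328/11,840 × $748,000 = 210,248.65; Unit 3A 2,621/11,840 × $748,000 = 165,583.45.
After rounding ($25): Unit 2B $38,525; Unit G2 $79,025; Unit 4B $254,600; Unit 2C $210,250; Unit 3A $165,575. Sum = $747,975.
Difference $748,000 − $747,975 = +$25 applied to largest metered usage (Unit 4B): Unit 4B becomes $254,625.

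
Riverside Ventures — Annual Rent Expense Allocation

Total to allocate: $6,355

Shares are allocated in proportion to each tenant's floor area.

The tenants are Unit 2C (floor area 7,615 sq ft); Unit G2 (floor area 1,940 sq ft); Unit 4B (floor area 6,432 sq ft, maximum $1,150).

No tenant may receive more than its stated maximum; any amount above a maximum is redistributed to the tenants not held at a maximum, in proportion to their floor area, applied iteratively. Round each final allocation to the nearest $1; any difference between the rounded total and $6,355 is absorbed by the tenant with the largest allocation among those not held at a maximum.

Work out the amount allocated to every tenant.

Unit 2C: $4,148 | Unit G2: $1,057 | Unit 4B: $1,150

Combined floor area = 15,987.
Unconstrained shares: Unit 2C 3,027.04; Unit G2 771.17; Unit 4B 2,556.79.
Cap binds for Unit 4B ($1,150); remaining pool $5,205 reallocated over remaining floor area 9,555.
Shares after redistribution: Unit 2C 4,148.20 → $4,148; Unit G2 1,056.80 → $1,057.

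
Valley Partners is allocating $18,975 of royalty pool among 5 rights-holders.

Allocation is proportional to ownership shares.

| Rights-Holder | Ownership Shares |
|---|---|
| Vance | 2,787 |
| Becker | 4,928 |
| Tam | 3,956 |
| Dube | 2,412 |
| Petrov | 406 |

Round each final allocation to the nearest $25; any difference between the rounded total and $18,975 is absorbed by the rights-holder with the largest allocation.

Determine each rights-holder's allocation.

Total ownership shares = 14,489.
Proportional shares: Vance 2,787/14,489 × $18,975 = 3,649.89; Becker 4,928/14,489 × $18,975 = 6,453.78; Tam 3,956/14,489 × $18,975 = 5,180.83; Dube 2,412/14,489 × $18,975 = 3,158.79; Petrov 406/14,489 × $18,975 = 531.70.
Rounded to nearest $25: Vance $3,650; Becker $6,450; Tam $5,175; Dube $3,150; Petrov $525. Sum = $18,950.
Difference $18,975 − $18,950 = +$25 applied to largest allocation (Becker): Becker becomes $6,475.

Vance: $3,650; Becker: $6,475; Tam: $5,175; Dube: $3,150; Petrov: $525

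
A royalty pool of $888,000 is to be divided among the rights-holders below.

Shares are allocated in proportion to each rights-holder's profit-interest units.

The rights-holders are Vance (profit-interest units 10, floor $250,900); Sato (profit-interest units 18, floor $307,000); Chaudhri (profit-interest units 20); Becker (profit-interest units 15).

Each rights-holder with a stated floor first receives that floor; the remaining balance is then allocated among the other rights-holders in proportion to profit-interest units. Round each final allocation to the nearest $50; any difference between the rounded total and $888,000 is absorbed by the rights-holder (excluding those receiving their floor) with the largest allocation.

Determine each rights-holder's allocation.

Vance: $250,900 | Sato: $307,000 | Chaudhri: $188,650 | Becker: $141,450

Fund the minimums — Vance $250,900; Sato $307,000. Residual $330,100.
Residual split over remaining profit-interest units 35: Chaudhri 188,628.57 → $188,650; Becker 141,471.43 → $141,450.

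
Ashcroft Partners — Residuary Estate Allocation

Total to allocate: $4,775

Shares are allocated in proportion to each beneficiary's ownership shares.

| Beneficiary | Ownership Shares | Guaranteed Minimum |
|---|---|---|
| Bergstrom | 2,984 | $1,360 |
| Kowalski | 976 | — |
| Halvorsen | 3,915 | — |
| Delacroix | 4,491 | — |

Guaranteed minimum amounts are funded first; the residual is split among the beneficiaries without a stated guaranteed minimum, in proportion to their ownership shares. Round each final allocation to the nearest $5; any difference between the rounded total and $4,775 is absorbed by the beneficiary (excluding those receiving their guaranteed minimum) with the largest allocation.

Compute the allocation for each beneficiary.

Guaranteed amounts: Bergstrom $1,360. Balance $3,415.
Balance split over remaining ownership shares 9,382: Kowalski 355.26 → $355; Halvorsen 1,425.04 → $1,425; Delacroix 1,634.70 → $1,635.

Bergstrom: $1,360; Kowalski: $355; Halvorsen: $1,425; Delacroix: $1,635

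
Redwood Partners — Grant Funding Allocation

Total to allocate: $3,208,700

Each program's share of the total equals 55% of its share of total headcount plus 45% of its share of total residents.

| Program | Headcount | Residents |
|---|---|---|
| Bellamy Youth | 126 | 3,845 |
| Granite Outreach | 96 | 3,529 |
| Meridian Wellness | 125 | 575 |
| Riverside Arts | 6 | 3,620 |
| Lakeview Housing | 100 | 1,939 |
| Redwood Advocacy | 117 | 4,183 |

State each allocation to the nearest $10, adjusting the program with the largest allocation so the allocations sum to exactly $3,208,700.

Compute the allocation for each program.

Bellamy Youth: $703,930; Granite Outreach: $585,260; Meridian Wellness: $433,940; Riverside Arts: $314,040; Lakeview Housing: $467,870; Redwood Advocacy: $703,660

Totals — headcount 570, residents 17,691.
Combined weights (55% headcount + 45% residents): Bellamy Youth 0.2194; Granite Outreach 0.1824; Meridian Wellness 0.1352; Riverside Arts 0.0979; Lakeview Housing 0.1458; Redwood Advocacy 0.2193.
Unrounded shares: Bellamy Youth 703,933.96; Granite Outreach 585,259.06; Meridian Wellness 433,944.96; Riverside Arts 314,036.09; Lakeview Housing 467,869.91; Redwood Advocacy 703,656.03.
After rounding ($10): Bellamy Youth $703,930; Granite Outreach $585,260; Meridian Wellness $433,940; Riverside Arts $314,040; Lakeview Housing $467,870; Redwood Advocacy $703,660. Sum = $3,208,700.
Rounded total matches; no reconciliation needed.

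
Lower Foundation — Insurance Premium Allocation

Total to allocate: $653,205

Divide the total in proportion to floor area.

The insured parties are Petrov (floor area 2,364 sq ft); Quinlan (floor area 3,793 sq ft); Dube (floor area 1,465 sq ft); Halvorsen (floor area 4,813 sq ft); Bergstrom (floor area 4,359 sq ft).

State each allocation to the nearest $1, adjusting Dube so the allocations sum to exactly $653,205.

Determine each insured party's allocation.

Petrov: $91,948 | Quinlan: $147,529 | Dube: $56,982 | Halvorsen: $187,202 | Bergstrom: $169,544

Combined floor area = 16,794.
Raw shares: Petrov 2,364/16,794 × $653,205 = 91,948.11; Quinlan 3,793/16,794 × $653,205 = 147,529.27; Dube 1,465/16,794 × $653,205 = 56,981.38; Halvorsen 4,813/16,794 × $653,205 = 187,202.31; Bergstrom 4,359/16,794 × $653,205 = 169,543.92.
Rounded to nearest $1: Petrov $91,948; Quinlan $147,529; Dube $56,981; Halvorsen $187,202; Bergstrom $169,544. Sum = $653,204.
Difference $653,205 − $653,204 = +$1 applied to Dube: Dube becomes $56,982.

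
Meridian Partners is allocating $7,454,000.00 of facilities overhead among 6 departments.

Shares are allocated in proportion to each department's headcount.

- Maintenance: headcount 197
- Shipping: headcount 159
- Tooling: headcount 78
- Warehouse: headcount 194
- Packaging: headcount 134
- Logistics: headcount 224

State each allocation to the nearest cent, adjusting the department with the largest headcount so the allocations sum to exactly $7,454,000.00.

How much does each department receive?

Maintenance: $1,489,288.03 · Shipping: $1,202,014.20 · Tooling: $589,667.34 · Warehouse: $1,466,608.52 · Packaging: $1,013,018.26 · Logistics: $1,693,403.65

Headcount total: 197 + 159 + 78 + 194 + 134 + 224 = 986.
Unrounded shares: Maintenance 1,489,288.0325; Shipping 1,202,014.1988; Tooling 589,667.3428; Warehouse 1,466,608.5193; Packaging 1,013,018.2556; Logistics 1,693,403.6511.
Rounded to nearest cent: Maintenance $1,489,288.03; Shipping $1,202,014.20; Tooling $589,667.34; Warehouse $1,466,608.52; Packaging $1,013,018.26; Logistics $1,693,403.65. Sum = $7,454,000.00.
Sum already equals the total — no adjustment.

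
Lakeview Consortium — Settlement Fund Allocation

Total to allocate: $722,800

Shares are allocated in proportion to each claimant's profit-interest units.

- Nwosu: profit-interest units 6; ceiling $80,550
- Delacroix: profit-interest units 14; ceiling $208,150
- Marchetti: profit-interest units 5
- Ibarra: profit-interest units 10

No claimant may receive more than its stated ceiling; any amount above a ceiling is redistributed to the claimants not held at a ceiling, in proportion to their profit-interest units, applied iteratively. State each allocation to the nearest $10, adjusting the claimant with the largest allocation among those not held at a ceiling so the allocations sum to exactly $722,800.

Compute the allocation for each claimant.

Nwosu: $80,550; Delacroix: $208,150; Marchetti: $144,700; Ibarra: $289,400

Total profit-interest units = 35.
Pro-rata shares before constraints: Nwosu 123,908.57; Delacroix 289,120.00; Marchetti 103,257.14; Ibarra 206,514.29.
Held at cap: Nwosu ($80,550), Delacroix ($208,150); remaining pool $434,100 reallocated over remaining profit-interest units 15.
Redistributed shares: Marchetti 144,700.00 → $144,700; Ibarra 289,400.00 → $289,400.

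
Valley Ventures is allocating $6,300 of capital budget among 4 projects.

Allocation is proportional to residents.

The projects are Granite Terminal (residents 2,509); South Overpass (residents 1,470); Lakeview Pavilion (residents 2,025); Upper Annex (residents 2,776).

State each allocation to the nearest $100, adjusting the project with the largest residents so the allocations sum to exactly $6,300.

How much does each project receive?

Total residents = 8,780.
Raw shares: Granite Terminal 2,509/8,780 × $6,300 = 1,800.31; South Overpass 1,470/8,780 × $6,300 = 1,054.78; Lakeview Pavilion 2,025/8,780 × $6,300 = 1,453.02; Upper Annex 2,776/8,780 × $6,300 = 1,991.89.
Rounded to nearest $100: Granite Terminal $1,800; South Overpass $1,100; Lakeview Pavilion $1,500; Upper Annex $2,000. Sum = $6,400.
Difference $6,300 − $6,400 = −$100 applied to largest residents (Upper Annex): Upper Annex becomes $1,900.

Granite Terminal: $1,800; South Overpass: $1,100; Lakeview Pavilion: $1,500; Upper Annex: $1,900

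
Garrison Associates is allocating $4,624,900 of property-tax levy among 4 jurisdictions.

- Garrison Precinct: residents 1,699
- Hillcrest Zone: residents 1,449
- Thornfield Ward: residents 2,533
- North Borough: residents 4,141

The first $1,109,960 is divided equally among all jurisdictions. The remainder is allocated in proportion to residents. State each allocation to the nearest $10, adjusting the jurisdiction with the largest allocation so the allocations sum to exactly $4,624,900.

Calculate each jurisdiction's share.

Equal tier: $1,109,960 ÷ 4 = $277,490 apiece.
Remainder $3,514,940 by residents (total 9,822): Garrison Precinct 608,010.90 → $608,010; Hillcrest Zone 518,544.91 → $518,540; Thornfield Ward 906,469.46 → $906,470; North Borough 1,481,914.74 → $1,481,910.
Rounding difference +$10 on remainder applied to North Borough.
Totals: Garrison Precinct $277,490 + $608,010 = $885,500; Hillcrest Zone $277,490 + $518,540 = $796,030; Thornfield Ward $277,490 + $906,470 = $1,183,960; North Borough $277,490 + $1,481,920 = $1,759,410.

Garrison Precinct: $885,500; Hillcrest Zone: $796,030; Thornfield Ward: $1,183,960; North Borough: $1,759,410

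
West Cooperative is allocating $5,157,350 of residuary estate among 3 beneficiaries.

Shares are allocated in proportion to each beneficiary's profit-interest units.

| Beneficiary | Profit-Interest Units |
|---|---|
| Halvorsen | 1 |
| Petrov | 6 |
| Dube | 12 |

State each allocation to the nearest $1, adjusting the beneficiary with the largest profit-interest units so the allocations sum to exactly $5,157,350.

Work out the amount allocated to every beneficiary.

Total profit-interest units = 1 + 6 + 12 = 19.
Raw shares: Halvorsen 271,439.47; Petrov 1,628,636.84; Dube 3,257,273.68.
After rounding ($1): Halvorsen $271,439; Petrov $1,628,637; Dube $3,257,274. Sum = $5,157,350.
No rounding difference to absorb.

Halvorsen: $271,439 | Petrov: $1,628,637 | Dube: $3,257,274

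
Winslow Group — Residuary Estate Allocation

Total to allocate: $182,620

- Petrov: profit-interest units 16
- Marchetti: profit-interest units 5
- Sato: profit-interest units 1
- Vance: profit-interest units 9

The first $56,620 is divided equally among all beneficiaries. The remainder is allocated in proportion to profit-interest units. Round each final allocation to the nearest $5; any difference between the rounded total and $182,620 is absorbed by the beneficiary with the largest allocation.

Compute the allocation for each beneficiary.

$56,620 shared equally gives $14,155 per beneficiary.
Remainder $126,000 by profit-interest units (total 31): Petrov 65,032.26 → $65,030; Marchetti 20,322.58 → $20,325; Sato 4,064.52 → $4,065; Vance 36,580.65 → $36,580.
Totals: Petrov $14,155 + $65,030 = $79,185; Marchetti $14,155 + $20,325 = $34,480; Sato $14,155 + $4,065 = $18,220; Vance $14,155 + $36,580 = $50,735.

Petrov: $79,185 | Marchetti: $34,480 | Sato: $18,220 | Vance: $50,735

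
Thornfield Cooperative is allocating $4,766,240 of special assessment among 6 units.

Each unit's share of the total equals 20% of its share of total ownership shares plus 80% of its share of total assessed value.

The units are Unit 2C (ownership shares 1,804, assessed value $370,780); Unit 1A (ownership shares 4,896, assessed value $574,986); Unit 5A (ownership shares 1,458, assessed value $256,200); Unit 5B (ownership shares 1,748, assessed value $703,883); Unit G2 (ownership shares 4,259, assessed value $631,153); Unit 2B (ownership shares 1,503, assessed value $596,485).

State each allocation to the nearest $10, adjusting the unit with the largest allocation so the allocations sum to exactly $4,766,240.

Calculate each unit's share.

Unit 2C: $560,940 | Unit 1A: $997,550 | Unit 5A: $400,460 | Unit 5B: $962,870 | Unit G2: $1,027,140 | Unit 2B: $817,280

Ownership shares total 15,668; assessed value total 3,133,487.
Combined weights (20% ownership shares + 80% assessed value): Unit 2C 0.1177; Unit 1A 0.2093; Unit 5A 0.0840; Unit 5B 0.2020; Unit G2 0.2155; Unit 2B 0.1715.
Pro-rata amounts: Unit 2C 560,940.78; Unit 1A 997,548.04; Unit 5A 400,463.01; Unit 5B 962,870.99; Unit G2 1,027,139.64; Unit 2B 817,277.54.
After rounding ($10): Unit 2C $560,940; Unit 1A $997,550; Unit 5A $400,460; Unit 5B $962,870; Unit G2 $1,027,140; Unit 2B $817,280. Sum = $4,766,240.
No rounding difference to absorb.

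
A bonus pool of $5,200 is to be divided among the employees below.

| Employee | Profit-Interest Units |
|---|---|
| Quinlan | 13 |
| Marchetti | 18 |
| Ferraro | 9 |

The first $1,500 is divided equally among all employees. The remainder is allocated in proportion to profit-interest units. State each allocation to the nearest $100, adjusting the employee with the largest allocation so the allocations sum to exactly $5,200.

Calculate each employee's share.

Quinlan: $1,700; Marchetti: $2,200; Ferraro: $1,300

Equal tier: $1,500 ÷ 3 = $500 apiece.
Remainder $3,700 by profit-interest units (total 40): Quinlan 1,202.50 → $1,200; Marchetti 1,665.00 → $1,700; Ferraro 832.50 → $800.
Totals: Quinlan $500 + $1,200 = $1,700; Marchetti $500 + $1,700 = $2,200; Ferraro $500 + $800 = $1,300.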